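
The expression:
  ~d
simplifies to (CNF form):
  ~d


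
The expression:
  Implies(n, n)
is always true.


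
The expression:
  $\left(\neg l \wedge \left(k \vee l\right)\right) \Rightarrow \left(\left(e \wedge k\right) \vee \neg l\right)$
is always true.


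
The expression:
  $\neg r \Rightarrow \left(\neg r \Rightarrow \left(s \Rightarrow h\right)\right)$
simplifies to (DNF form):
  $h \vee r \vee \neg s$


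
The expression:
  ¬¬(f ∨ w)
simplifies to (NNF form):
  f ∨ w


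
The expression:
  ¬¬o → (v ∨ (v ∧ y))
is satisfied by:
  {v: True, o: False}
  {o: False, v: False}
  {o: True, v: True}


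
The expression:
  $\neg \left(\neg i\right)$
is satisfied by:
  {i: True}


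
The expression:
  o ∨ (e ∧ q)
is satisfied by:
  {o: True, e: True, q: True}
  {o: True, e: True, q: False}
  {o: True, q: True, e: False}
  {o: True, q: False, e: False}
  {e: True, q: True, o: False}


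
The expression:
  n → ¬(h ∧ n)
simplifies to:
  ¬h ∨ ¬n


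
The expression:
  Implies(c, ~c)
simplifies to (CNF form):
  ~c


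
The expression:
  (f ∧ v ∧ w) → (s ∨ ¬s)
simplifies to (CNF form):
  True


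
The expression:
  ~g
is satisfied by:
  {g: False}


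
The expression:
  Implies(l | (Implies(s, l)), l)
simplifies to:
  l | s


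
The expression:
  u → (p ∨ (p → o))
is always true.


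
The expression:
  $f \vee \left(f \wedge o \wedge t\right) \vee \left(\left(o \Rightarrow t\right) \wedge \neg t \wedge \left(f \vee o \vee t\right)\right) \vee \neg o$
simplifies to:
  $f \vee \neg o$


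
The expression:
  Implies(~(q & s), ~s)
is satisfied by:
  {q: True, s: False}
  {s: False, q: False}
  {s: True, q: True}


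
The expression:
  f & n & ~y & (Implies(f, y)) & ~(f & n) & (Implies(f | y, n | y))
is never true.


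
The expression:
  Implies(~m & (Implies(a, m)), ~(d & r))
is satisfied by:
  {a: True, m: True, d: False, r: False}
  {a: True, m: False, d: False, r: False}
  {m: True, a: False, d: False, r: False}
  {a: False, m: False, d: False, r: False}
  {r: True, a: True, m: True, d: False}
  {r: True, a: True, m: False, d: False}
  {r: True, m: True, a: False, d: False}
  {r: True, m: False, a: False, d: False}
  {a: True, d: True, m: True, r: False}
  {a: True, d: True, m: False, r: False}
  {d: True, m: True, a: False, r: False}
  {d: True, a: False, m: False, r: False}
  {r: True, d: True, a: True, m: True}
  {r: True, d: True, a: True, m: False}
  {r: True, d: True, m: True, a: False}


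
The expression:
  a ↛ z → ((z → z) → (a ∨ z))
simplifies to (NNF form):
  True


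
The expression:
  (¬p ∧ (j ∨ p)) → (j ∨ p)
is always true.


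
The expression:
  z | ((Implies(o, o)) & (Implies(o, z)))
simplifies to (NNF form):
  z | ~o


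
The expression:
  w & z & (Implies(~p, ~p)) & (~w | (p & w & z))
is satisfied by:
  {z: True, p: True, w: True}


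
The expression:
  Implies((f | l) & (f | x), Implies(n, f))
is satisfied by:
  {f: True, l: False, n: False, x: False}
  {x: False, l: False, f: False, n: False}
  {x: True, f: True, l: False, n: False}
  {x: True, l: False, f: False, n: False}
  {n: True, f: True, x: False, l: False}
  {n: True, x: False, l: False, f: False}
  {n: True, x: True, f: True, l: False}
  {n: True, x: True, l: False, f: False}
  {f: True, l: True, n: False, x: False}
  {l: True, n: False, f: False, x: False}
  {x: True, l: True, f: True, n: False}
  {x: True, l: True, n: False, f: False}
  {f: True, l: True, n: True, x: False}
  {l: True, n: True, x: False, f: False}
  {x: True, l: True, n: True, f: True}


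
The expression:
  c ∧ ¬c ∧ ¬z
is never true.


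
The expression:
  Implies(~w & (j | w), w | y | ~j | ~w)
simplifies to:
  True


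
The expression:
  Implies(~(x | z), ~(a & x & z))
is always true.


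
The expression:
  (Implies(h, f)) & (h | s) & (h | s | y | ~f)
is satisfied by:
  {s: True, f: True, h: False}
  {s: True, f: False, h: False}
  {h: True, s: True, f: True}
  {h: True, f: True, s: False}


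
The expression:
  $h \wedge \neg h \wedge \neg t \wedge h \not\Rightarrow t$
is never true.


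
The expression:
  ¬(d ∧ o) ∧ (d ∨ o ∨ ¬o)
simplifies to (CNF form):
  ¬d ∨ ¬o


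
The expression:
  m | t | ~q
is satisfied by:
  {t: True, m: True, q: False}
  {t: True, q: False, m: False}
  {m: True, q: False, t: False}
  {m: False, q: False, t: False}
  {t: True, m: True, q: True}
  {t: True, q: True, m: False}
  {m: True, q: True, t: False}


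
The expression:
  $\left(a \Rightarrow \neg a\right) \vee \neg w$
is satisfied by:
  {w: False, a: False}
  {a: True, w: False}
  {w: True, a: False}


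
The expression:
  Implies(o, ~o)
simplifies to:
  ~o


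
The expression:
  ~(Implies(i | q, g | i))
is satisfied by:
  {q: True, g: False, i: False}


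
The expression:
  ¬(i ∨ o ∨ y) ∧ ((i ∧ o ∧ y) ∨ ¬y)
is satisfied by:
  {i: False, o: False, y: False}


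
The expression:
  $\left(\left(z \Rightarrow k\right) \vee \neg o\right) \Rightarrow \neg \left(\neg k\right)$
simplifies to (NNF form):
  $k \vee \left(o \wedge z\right)$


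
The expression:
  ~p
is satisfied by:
  {p: False}


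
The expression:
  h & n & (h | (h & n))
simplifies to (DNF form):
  h & n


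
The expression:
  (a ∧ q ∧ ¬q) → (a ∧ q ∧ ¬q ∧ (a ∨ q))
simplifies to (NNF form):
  True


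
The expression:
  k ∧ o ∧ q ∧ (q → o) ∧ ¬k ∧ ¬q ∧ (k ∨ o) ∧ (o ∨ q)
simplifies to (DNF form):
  False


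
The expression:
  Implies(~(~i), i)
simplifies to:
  True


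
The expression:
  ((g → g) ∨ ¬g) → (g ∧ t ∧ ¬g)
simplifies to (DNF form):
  False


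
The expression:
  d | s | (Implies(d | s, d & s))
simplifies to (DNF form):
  True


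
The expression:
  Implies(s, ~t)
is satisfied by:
  {s: False, t: False}
  {t: True, s: False}
  {s: True, t: False}


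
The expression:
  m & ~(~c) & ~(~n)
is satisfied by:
  {c: True, m: True, n: True}


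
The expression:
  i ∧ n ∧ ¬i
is never true.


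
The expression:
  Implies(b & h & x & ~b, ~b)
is always true.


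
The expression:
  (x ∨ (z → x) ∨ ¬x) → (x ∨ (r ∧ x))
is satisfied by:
  {x: True}


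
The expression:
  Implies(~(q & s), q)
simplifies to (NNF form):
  q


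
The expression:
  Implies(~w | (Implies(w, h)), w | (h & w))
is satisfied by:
  {w: True}


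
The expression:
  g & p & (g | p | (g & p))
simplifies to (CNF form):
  g & p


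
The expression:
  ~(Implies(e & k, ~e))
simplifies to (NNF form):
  e & k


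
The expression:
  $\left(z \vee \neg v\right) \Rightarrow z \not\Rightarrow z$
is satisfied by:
  {v: True, z: False}


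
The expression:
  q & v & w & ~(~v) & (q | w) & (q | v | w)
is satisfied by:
  {w: True, q: True, v: True}


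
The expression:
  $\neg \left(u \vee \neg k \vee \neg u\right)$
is never true.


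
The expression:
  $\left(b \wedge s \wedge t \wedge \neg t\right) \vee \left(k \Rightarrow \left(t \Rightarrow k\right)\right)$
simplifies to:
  $\text{True}$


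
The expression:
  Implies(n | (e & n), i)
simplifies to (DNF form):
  i | ~n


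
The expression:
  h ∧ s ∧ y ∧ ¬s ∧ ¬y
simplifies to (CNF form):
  False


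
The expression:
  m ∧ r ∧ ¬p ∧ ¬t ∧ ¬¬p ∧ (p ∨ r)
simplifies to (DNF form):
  False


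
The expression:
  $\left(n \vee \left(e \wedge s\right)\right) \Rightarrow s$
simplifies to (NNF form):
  $s \vee \neg n$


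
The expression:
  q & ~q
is never true.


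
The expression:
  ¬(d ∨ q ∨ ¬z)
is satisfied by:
  {z: True, q: False, d: False}


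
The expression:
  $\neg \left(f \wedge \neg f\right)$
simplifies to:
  $\text{True}$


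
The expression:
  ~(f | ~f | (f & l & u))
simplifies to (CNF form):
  False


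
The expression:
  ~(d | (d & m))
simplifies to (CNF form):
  ~d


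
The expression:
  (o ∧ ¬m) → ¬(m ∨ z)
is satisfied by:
  {m: True, o: False, z: False}
  {o: False, z: False, m: False}
  {z: True, m: True, o: False}
  {z: True, o: False, m: False}
  {m: True, o: True, z: False}
  {o: True, m: False, z: False}
  {z: True, o: True, m: True}


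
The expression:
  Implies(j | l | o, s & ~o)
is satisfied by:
  {s: True, l: False, o: False, j: False}
  {j: True, s: True, l: False, o: False}
  {s: True, l: True, o: False, j: False}
  {j: True, s: True, l: True, o: False}
  {j: False, l: False, o: False, s: False}


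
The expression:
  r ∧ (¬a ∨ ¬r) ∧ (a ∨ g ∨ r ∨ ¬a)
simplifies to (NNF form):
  r ∧ ¬a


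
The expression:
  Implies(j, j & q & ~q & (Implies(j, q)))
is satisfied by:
  {j: False}


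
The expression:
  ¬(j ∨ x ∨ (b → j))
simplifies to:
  b ∧ ¬j ∧ ¬x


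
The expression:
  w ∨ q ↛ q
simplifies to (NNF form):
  w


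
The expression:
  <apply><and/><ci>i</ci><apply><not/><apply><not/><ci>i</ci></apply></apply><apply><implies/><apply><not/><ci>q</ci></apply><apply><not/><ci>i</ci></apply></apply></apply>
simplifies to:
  <apply><and/><ci>i</ci><ci>q</ci></apply>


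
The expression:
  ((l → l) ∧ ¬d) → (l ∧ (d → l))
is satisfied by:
  {d: True, l: True}
  {d: True, l: False}
  {l: True, d: False}


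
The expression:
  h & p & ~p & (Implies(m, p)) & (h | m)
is never true.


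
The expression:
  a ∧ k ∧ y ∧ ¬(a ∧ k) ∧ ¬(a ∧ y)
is never true.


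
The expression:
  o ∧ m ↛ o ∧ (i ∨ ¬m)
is never true.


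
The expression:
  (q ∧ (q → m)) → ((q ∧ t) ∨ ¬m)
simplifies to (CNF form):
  t ∨ ¬m ∨ ¬q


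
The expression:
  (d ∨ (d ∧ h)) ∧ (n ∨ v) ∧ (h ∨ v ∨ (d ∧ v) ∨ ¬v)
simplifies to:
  d ∧ (n ∨ v)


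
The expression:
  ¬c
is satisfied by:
  {c: False}


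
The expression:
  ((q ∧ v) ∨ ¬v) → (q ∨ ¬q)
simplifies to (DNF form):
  True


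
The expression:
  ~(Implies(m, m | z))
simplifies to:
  False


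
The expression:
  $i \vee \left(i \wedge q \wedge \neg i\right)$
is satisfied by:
  {i: True}


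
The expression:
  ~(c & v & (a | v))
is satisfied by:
  {v: False, c: False}
  {c: True, v: False}
  {v: True, c: False}


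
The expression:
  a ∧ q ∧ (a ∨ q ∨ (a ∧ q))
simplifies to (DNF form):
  a ∧ q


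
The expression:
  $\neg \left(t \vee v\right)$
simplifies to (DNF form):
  $\neg t \wedge \neg v$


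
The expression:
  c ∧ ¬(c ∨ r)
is never true.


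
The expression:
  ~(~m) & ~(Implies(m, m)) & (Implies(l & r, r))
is never true.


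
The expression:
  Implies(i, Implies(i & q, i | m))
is always true.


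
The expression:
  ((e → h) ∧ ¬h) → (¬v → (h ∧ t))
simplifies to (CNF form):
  e ∨ h ∨ v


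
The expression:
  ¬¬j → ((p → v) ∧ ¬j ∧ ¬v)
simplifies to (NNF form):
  ¬j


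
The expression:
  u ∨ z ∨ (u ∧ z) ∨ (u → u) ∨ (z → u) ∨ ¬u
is always true.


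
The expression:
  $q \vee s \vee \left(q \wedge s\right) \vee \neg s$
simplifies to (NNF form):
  $\text{True}$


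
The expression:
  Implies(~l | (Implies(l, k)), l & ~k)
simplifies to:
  l & ~k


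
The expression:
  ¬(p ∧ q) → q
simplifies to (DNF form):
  q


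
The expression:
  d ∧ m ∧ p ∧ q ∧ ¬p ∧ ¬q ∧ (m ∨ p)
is never true.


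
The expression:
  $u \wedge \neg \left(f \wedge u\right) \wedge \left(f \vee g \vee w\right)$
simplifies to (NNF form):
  $u \wedge \neg f \wedge \left(g \vee w\right)$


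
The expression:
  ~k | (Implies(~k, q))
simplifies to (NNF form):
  True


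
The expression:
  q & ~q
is never true.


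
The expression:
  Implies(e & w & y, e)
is always true.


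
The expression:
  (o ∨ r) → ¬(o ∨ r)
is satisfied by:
  {o: False, r: False}


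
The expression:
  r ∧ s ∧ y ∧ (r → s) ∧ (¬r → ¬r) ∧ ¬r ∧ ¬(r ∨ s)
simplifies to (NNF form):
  False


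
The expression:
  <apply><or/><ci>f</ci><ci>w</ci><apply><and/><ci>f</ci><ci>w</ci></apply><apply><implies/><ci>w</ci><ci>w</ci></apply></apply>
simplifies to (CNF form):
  <true/>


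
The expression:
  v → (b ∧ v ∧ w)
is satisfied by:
  {b: True, w: True, v: False}
  {b: True, w: False, v: False}
  {w: True, b: False, v: False}
  {b: False, w: False, v: False}
  {b: True, v: True, w: True}


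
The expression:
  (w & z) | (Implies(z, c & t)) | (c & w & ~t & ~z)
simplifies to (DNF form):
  w | ~z | (c & t)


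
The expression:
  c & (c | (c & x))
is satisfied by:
  {c: True}


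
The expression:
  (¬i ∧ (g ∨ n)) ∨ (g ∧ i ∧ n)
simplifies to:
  (g ∧ n) ∨ (g ∧ ¬i) ∨ (n ∧ ¬i)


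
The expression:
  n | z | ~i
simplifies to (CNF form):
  n | z | ~i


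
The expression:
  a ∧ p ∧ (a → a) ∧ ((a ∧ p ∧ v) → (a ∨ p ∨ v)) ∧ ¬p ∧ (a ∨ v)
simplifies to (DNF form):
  False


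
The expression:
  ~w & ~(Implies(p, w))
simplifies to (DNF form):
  p & ~w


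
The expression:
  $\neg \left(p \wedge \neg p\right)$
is always true.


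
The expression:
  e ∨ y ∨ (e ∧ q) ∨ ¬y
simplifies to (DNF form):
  True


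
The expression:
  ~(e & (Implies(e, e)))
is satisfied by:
  {e: False}


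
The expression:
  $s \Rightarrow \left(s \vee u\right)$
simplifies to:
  $\text{True}$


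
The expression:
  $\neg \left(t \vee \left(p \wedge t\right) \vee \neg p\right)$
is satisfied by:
  {p: True, t: False}


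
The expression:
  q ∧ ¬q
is never true.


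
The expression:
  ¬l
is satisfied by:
  {l: False}


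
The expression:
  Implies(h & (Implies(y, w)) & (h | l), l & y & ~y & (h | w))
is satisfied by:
  {y: True, w: False, h: False}
  {w: False, h: False, y: False}
  {y: True, w: True, h: False}
  {w: True, y: False, h: False}
  {h: True, y: True, w: False}


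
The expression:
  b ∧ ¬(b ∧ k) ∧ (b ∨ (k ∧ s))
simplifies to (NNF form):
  b ∧ ¬k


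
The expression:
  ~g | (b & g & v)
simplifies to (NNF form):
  ~g | (b & v)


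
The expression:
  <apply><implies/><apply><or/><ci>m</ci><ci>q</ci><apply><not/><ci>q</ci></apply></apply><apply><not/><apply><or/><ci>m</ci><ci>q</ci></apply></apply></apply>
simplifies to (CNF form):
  <apply><and/><apply><not/><ci>m</ci></apply><apply><not/><ci>q</ci></apply></apply>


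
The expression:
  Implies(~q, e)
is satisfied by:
  {q: True, e: True}
  {q: True, e: False}
  {e: True, q: False}


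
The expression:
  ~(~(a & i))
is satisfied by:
  {a: True, i: True}


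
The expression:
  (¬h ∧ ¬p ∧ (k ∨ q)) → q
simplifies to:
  h ∨ p ∨ q ∨ ¬k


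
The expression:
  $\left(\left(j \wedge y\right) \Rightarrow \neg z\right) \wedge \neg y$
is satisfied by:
  {y: False}


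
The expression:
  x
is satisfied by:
  {x: True}


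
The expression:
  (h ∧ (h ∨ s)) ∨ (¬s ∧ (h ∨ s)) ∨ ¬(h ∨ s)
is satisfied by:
  {h: True, s: False}
  {s: False, h: False}
  {s: True, h: True}


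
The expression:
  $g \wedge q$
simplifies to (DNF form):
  $g \wedge q$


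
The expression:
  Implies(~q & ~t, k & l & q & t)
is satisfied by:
  {t: True, q: True}
  {t: True, q: False}
  {q: True, t: False}


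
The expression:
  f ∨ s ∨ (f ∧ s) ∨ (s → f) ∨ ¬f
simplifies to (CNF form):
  True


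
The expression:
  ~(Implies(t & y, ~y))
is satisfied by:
  {t: True, y: True}


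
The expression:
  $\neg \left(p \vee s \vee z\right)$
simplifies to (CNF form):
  $\neg p \wedge \neg s \wedge \neg z$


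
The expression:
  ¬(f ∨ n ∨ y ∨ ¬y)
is never true.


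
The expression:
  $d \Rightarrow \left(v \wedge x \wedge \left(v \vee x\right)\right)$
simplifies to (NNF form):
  $\left(v \wedge x\right) \vee \neg d$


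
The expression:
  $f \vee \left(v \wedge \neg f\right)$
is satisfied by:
  {v: True, f: True}
  {v: True, f: False}
  {f: True, v: False}


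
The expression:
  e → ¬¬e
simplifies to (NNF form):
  True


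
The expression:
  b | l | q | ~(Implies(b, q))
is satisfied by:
  {b: True, q: True, l: True}
  {b: True, q: True, l: False}
  {b: True, l: True, q: False}
  {b: True, l: False, q: False}
  {q: True, l: True, b: False}
  {q: True, l: False, b: False}
  {l: True, q: False, b: False}


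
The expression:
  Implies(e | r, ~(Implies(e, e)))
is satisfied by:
  {e: False, r: False}


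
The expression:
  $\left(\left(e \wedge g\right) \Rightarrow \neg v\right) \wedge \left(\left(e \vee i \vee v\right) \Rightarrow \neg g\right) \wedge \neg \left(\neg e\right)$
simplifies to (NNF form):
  $e \wedge \neg g$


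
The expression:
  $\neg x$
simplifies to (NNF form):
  $\neg x$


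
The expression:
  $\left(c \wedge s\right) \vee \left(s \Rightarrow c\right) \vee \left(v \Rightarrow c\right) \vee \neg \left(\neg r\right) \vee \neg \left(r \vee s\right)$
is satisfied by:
  {r: True, c: True, s: False, v: False}
  {r: True, s: False, v: False, c: False}
  {c: True, s: False, v: False, r: False}
  {c: False, s: False, v: False, r: False}
  {r: True, v: True, c: True, s: False}
  {r: True, v: True, c: False, s: False}
  {v: True, c: True, r: False, s: False}
  {v: True, r: False, s: False, c: False}
  {c: True, r: True, s: True, v: False}
  {r: True, s: True, c: False, v: False}
  {c: True, s: True, r: False, v: False}
  {s: True, r: False, v: False, c: False}
  {r: True, v: True, s: True, c: True}
  {r: True, v: True, s: True, c: False}
  {v: True, s: True, c: True, r: False}


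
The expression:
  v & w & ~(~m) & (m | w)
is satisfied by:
  {m: True, w: True, v: True}


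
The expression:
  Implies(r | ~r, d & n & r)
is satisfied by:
  {r: True, d: True, n: True}


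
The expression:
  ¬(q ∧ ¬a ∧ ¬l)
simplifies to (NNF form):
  a ∨ l ∨ ¬q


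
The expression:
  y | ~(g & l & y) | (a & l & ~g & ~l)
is always true.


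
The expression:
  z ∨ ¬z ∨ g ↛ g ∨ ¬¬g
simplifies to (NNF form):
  True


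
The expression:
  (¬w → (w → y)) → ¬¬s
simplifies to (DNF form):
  s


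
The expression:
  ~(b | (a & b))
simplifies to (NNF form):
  ~b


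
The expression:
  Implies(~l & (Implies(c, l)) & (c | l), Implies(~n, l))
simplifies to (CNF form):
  True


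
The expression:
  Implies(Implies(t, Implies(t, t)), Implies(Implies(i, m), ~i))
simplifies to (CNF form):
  ~i | ~m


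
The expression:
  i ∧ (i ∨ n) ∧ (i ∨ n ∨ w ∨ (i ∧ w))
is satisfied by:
  {i: True}


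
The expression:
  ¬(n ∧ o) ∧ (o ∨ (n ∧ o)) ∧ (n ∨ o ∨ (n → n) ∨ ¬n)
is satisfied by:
  {o: True, n: False}


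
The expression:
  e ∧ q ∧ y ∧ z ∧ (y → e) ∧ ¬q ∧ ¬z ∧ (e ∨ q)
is never true.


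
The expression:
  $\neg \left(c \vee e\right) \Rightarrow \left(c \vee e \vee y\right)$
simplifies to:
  $c \vee e \vee y$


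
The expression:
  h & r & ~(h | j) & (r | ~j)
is never true.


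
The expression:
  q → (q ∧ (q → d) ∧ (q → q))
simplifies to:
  d ∨ ¬q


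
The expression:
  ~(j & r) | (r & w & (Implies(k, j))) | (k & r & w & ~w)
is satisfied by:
  {w: True, r: False, j: False}
  {w: False, r: False, j: False}
  {j: True, w: True, r: False}
  {j: True, w: False, r: False}
  {r: True, w: True, j: False}
  {r: True, w: False, j: False}
  {r: True, j: True, w: True}


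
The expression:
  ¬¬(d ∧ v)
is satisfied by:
  {d: True, v: True}


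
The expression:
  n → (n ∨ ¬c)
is always true.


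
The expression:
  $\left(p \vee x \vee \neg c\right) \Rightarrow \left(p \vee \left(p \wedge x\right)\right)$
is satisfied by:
  {c: True, p: True, x: False}
  {p: True, x: False, c: False}
  {c: True, p: True, x: True}
  {p: True, x: True, c: False}
  {c: True, x: False, p: False}


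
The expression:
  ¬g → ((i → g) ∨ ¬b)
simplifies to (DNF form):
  g ∨ ¬b ∨ ¬i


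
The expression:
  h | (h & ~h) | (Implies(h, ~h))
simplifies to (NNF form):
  True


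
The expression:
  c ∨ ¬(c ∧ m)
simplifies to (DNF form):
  True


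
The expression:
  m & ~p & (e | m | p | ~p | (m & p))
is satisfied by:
  {m: True, p: False}


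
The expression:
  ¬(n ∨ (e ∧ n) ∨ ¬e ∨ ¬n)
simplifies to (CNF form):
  False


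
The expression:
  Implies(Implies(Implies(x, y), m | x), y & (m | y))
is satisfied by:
  {y: True, m: False, x: False}
  {y: True, x: True, m: False}
  {y: True, m: True, x: False}
  {y: True, x: True, m: True}
  {x: False, m: False, y: False}


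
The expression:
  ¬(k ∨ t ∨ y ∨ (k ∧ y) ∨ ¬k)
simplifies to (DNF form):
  False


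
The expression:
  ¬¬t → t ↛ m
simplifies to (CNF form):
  ¬m ∨ ¬t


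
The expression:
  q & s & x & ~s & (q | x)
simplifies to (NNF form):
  False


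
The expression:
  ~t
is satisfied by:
  {t: False}


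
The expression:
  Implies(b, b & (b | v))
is always true.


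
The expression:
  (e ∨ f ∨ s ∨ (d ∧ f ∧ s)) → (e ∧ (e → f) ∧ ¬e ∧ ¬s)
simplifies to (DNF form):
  ¬e ∧ ¬f ∧ ¬s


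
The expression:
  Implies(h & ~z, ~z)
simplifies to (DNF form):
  True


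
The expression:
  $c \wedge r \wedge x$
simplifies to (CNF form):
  $c \wedge r \wedge x$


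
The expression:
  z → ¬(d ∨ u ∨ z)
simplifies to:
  ¬z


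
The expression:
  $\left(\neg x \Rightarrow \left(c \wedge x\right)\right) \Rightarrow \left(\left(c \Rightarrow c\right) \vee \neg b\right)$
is always true.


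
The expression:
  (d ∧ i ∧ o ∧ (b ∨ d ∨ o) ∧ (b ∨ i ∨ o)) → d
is always true.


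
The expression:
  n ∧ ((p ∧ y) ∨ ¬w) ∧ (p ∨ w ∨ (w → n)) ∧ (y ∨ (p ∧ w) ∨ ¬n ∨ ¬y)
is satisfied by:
  {y: True, n: True, p: True, w: False}
  {y: True, n: True, p: False, w: False}
  {n: True, p: True, y: False, w: False}
  {n: True, y: False, p: False, w: False}
  {y: True, w: True, n: True, p: True}


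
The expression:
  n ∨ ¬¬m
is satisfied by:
  {n: True, m: True}
  {n: True, m: False}
  {m: True, n: False}


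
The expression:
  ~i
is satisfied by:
  {i: False}


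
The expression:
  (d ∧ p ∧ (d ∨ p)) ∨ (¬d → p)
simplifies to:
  d ∨ p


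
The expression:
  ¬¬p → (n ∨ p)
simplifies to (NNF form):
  True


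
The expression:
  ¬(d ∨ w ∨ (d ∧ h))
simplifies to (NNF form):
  ¬d ∧ ¬w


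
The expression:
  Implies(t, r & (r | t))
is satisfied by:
  {r: True, t: False}
  {t: False, r: False}
  {t: True, r: True}


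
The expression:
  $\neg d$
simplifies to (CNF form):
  $\neg d$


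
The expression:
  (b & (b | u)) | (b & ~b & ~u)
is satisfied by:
  {b: True}


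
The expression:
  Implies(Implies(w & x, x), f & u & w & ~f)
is never true.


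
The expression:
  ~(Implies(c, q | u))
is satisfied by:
  {c: True, u: False, q: False}


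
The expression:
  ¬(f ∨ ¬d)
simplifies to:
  d ∧ ¬f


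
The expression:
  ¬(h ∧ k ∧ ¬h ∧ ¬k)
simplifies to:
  True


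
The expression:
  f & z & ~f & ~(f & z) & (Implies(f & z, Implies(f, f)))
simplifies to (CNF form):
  False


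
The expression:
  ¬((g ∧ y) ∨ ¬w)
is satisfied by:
  {w: True, g: False, y: False}
  {w: True, y: True, g: False}
  {w: True, g: True, y: False}


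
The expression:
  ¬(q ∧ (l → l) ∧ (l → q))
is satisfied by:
  {q: False}


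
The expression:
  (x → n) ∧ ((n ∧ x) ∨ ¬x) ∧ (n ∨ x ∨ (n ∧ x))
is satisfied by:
  {n: True}


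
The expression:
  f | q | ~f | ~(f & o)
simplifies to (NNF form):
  True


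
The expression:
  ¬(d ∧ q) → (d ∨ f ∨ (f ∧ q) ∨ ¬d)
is always true.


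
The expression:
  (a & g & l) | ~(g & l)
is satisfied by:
  {a: True, l: False, g: False}
  {l: False, g: False, a: False}
  {g: True, a: True, l: False}
  {g: True, l: False, a: False}
  {a: True, l: True, g: False}
  {l: True, a: False, g: False}
  {g: True, l: True, a: True}


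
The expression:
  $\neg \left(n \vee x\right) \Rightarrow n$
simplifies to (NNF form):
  $n \vee x$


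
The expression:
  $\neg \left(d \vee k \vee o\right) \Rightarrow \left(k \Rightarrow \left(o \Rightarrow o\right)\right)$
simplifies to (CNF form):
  $\text{True}$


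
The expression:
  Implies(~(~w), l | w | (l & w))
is always true.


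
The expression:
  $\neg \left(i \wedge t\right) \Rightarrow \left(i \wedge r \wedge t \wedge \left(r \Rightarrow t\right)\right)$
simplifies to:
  $i \wedge t$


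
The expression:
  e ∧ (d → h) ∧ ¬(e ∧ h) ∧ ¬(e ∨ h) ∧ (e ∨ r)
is never true.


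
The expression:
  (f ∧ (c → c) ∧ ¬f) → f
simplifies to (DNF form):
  True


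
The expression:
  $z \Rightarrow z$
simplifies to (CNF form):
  $\text{True}$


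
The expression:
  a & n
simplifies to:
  a & n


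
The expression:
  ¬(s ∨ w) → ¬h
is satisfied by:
  {w: True, s: True, h: False}
  {w: True, h: False, s: False}
  {s: True, h: False, w: False}
  {s: False, h: False, w: False}
  {w: True, s: True, h: True}
  {w: True, h: True, s: False}
  {s: True, h: True, w: False}


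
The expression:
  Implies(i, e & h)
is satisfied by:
  {h: True, e: True, i: False}
  {h: True, e: False, i: False}
  {e: True, h: False, i: False}
  {h: False, e: False, i: False}
  {i: True, h: True, e: True}


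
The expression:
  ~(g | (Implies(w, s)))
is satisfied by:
  {w: True, g: False, s: False}


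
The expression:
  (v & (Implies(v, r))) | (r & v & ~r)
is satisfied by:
  {r: True, v: True}


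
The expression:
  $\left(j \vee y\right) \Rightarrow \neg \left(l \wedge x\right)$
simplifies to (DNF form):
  $\left(\neg j \wedge \neg y\right) \vee \neg l \vee \neg x$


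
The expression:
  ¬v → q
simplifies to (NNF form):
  q ∨ v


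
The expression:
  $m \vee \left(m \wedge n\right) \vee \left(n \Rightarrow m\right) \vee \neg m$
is always true.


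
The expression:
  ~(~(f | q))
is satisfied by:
  {q: True, f: True}
  {q: True, f: False}
  {f: True, q: False}


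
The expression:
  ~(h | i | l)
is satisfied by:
  {h: False, i: False, l: False}


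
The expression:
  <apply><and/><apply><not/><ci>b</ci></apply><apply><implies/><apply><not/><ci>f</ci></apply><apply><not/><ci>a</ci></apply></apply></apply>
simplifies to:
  <apply><and/><apply><not/><ci>b</ci></apply><apply><or/><ci>f</ci><apply><not/><ci>a</ci></apply></apply></apply>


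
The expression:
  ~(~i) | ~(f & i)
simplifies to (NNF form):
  True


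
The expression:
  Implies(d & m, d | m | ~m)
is always true.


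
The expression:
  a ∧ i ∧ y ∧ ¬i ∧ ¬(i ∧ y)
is never true.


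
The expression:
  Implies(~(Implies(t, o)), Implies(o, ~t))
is always true.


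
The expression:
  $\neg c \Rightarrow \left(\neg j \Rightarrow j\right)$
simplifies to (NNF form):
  $c \vee j$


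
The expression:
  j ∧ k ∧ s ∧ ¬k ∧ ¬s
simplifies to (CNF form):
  False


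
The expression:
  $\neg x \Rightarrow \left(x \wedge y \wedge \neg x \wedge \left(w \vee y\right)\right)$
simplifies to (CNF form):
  $x$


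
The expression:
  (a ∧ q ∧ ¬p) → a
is always true.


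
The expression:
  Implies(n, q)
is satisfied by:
  {q: True, n: False}
  {n: False, q: False}
  {n: True, q: True}


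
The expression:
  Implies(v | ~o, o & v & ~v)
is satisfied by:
  {o: True, v: False}


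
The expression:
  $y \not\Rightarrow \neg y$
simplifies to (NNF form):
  $y$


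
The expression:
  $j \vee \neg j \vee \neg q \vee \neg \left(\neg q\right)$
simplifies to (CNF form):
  $\text{True}$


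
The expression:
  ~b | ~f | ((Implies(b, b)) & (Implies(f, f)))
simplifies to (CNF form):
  True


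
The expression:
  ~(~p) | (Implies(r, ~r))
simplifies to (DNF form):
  p | ~r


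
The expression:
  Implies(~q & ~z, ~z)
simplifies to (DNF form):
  True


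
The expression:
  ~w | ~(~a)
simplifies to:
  a | ~w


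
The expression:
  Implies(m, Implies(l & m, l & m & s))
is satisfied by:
  {s: True, l: False, m: False}
  {l: False, m: False, s: False}
  {s: True, m: True, l: False}
  {m: True, l: False, s: False}
  {s: True, l: True, m: False}
  {l: True, s: False, m: False}
  {s: True, m: True, l: True}


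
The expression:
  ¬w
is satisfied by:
  {w: False}


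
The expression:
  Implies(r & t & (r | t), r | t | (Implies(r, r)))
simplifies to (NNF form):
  True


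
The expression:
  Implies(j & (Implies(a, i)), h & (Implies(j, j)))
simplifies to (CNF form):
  (a | h | ~j) & (h | ~i | ~j)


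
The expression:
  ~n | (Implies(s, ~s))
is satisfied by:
  {s: False, n: False}
  {n: True, s: False}
  {s: True, n: False}


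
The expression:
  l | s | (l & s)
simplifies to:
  l | s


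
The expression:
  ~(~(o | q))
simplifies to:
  o | q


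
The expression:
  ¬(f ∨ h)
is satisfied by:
  {h: False, f: False}


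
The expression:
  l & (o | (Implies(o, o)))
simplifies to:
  l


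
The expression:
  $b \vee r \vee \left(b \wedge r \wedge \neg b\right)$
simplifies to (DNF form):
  $b \vee r$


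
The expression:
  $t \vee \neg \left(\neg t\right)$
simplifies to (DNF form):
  $t$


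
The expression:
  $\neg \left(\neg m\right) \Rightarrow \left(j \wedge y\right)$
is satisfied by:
  {j: True, y: True, m: False}
  {j: True, y: False, m: False}
  {y: True, j: False, m: False}
  {j: False, y: False, m: False}
  {m: True, j: True, y: True}


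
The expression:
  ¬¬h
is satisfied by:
  {h: True}


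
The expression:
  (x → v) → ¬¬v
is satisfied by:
  {x: True, v: True}
  {x: True, v: False}
  {v: True, x: False}


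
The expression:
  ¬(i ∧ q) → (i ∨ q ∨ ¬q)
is always true.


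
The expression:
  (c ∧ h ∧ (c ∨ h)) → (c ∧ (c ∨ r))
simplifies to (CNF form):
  True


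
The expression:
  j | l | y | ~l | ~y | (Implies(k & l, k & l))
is always true.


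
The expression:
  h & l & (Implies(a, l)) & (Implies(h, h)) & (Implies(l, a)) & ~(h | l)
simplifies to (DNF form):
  False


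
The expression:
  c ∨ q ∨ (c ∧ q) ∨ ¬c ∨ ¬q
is always true.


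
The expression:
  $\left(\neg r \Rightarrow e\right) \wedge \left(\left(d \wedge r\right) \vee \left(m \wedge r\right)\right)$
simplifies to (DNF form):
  $\left(d \wedge r\right) \vee \left(m \wedge r\right)$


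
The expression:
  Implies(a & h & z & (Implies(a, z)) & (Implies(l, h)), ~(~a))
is always true.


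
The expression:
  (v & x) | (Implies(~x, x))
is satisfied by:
  {x: True}


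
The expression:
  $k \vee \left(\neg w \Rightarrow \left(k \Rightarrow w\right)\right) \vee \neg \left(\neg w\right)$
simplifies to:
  $\text{True}$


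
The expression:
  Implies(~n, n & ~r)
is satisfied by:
  {n: True}


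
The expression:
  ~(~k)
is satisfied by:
  {k: True}


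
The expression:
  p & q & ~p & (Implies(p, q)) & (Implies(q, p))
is never true.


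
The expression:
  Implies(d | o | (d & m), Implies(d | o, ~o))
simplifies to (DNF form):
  ~o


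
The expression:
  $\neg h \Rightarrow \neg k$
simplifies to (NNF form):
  $h \vee \neg k$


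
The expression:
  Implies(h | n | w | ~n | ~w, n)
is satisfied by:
  {n: True}


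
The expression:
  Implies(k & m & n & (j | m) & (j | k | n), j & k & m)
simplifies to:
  j | ~k | ~m | ~n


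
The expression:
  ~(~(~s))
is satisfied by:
  {s: False}


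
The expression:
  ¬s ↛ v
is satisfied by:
  {v: True, s: False}
  {s: False, v: False}
  {s: True, v: True}


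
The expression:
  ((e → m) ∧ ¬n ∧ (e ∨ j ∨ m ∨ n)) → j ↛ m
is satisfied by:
  {n: True, m: False}
  {m: False, n: False}
  {m: True, n: True}


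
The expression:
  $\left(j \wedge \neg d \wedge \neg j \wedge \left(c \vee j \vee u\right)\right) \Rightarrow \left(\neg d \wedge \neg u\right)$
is always true.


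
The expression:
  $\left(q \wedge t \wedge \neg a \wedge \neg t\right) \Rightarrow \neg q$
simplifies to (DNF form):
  $\text{True}$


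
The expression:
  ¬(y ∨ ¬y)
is never true.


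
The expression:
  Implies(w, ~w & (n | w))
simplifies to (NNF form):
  ~w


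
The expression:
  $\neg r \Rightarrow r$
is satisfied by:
  {r: True}


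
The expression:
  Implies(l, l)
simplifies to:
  True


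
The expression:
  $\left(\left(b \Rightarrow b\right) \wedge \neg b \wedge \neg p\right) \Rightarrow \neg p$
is always true.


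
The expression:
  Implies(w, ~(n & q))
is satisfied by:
  {w: False, q: False, n: False}
  {n: True, w: False, q: False}
  {q: True, w: False, n: False}
  {n: True, q: True, w: False}
  {w: True, n: False, q: False}
  {n: True, w: True, q: False}
  {q: True, w: True, n: False}


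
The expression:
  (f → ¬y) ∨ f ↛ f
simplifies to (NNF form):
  ¬f ∨ ¬y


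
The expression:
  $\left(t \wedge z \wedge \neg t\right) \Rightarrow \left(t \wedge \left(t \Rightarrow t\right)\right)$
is always true.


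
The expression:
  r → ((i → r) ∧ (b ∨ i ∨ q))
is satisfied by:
  {i: True, b: True, q: True, r: False}
  {i: True, b: True, q: False, r: False}
  {i: True, q: True, b: False, r: False}
  {i: True, q: False, b: False, r: False}
  {b: True, q: True, i: False, r: False}
  {b: True, i: False, q: False, r: False}
  {b: False, q: True, i: False, r: False}
  {b: False, i: False, q: False, r: False}
  {i: True, r: True, b: True, q: True}
  {i: True, r: True, b: True, q: False}
  {i: True, r: True, q: True, b: False}
  {i: True, r: True, q: False, b: False}
  {r: True, b: True, q: True, i: False}
  {r: True, b: True, q: False, i: False}
  {r: True, q: True, b: False, i: False}


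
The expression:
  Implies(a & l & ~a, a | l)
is always true.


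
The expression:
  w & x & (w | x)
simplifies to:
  w & x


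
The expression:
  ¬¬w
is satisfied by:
  {w: True}


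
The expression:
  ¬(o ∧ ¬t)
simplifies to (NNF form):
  t ∨ ¬o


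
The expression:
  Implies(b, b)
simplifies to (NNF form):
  True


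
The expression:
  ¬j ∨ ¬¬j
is always true.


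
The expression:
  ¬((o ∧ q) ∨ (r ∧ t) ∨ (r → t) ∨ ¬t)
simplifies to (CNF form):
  False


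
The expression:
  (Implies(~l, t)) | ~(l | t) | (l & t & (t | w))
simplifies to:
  True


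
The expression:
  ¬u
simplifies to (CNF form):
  ¬u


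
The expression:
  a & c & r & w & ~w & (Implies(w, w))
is never true.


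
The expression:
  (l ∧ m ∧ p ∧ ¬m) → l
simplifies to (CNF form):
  True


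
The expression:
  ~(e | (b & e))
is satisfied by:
  {e: False}


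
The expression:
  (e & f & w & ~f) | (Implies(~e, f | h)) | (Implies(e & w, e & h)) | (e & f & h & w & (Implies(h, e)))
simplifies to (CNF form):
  True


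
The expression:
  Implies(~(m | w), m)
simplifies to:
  m | w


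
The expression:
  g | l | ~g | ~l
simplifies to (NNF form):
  True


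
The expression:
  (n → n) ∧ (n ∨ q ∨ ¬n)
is always true.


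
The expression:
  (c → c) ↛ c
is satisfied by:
  {c: False}


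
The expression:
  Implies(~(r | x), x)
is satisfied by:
  {r: True, x: True}
  {r: True, x: False}
  {x: True, r: False}


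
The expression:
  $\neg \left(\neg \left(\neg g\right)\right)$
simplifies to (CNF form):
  $\neg g$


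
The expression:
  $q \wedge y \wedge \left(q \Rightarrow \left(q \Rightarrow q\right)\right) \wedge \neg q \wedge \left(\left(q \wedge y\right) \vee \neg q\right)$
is never true.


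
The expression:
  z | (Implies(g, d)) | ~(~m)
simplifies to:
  d | m | z | ~g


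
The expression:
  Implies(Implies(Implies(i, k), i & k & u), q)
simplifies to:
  q | ~i | (k & ~u)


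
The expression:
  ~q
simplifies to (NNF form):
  ~q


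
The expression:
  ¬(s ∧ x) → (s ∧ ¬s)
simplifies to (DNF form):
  s ∧ x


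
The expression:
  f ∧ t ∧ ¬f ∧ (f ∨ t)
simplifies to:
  False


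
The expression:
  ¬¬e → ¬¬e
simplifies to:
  True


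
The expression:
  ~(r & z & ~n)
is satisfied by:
  {n: True, z: False, r: False}
  {z: False, r: False, n: False}
  {r: True, n: True, z: False}
  {r: True, z: False, n: False}
  {n: True, z: True, r: False}
  {z: True, n: False, r: False}
  {r: True, z: True, n: True}


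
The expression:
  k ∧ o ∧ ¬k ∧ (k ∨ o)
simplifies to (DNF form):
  False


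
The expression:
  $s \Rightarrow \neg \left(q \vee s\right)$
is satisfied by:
  {s: False}


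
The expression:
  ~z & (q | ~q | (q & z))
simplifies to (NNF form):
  ~z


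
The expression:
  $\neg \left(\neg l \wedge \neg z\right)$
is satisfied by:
  {z: True, l: True}
  {z: True, l: False}
  {l: True, z: False}


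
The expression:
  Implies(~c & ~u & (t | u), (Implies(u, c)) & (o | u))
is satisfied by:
  {c: True, o: True, u: True, t: False}
  {c: True, o: True, u: False, t: False}
  {c: True, u: True, t: False, o: False}
  {c: True, u: False, t: False, o: False}
  {o: True, u: True, t: False, c: False}
  {o: True, u: False, t: False, c: False}
  {u: True, o: False, t: False, c: False}
  {u: False, o: False, t: False, c: False}
  {c: True, o: True, t: True, u: True}
  {c: True, o: True, t: True, u: False}
  {c: True, t: True, u: True, o: False}
  {c: True, t: True, u: False, o: False}
  {t: True, o: True, u: True, c: False}
  {t: True, o: True, u: False, c: False}
  {t: True, u: True, o: False, c: False}


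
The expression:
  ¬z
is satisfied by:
  {z: False}


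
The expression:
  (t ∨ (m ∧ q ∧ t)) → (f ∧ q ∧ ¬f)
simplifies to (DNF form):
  ¬t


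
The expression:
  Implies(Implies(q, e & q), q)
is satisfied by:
  {q: True}


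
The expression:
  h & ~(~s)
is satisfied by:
  {h: True, s: True}


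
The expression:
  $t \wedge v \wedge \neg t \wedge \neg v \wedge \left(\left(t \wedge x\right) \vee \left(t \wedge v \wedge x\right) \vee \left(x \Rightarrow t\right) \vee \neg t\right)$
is never true.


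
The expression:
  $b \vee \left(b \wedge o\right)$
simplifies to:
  $b$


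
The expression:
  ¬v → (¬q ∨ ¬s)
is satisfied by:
  {v: True, s: False, q: False}
  {s: False, q: False, v: False}
  {v: True, q: True, s: False}
  {q: True, s: False, v: False}
  {v: True, s: True, q: False}
  {s: True, v: False, q: False}
  {v: True, q: True, s: True}
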